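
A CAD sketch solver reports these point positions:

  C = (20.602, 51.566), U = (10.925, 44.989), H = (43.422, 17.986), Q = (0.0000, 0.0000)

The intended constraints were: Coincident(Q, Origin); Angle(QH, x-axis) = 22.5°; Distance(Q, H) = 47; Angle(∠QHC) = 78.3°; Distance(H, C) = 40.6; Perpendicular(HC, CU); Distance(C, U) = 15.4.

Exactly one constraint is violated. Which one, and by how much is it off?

Distance(C, U) = 15.4 — off by 3.70.

Q = (0.00, 0.00) ✓; QH at 22.50° ✓; |QH| = 47.00 ✓; ∠QHC = 78.30° ✓; |HC| = 40.60 ✓; ∠(HC, CU) = 90.00° ✓; |CU| = 11.70 ✗.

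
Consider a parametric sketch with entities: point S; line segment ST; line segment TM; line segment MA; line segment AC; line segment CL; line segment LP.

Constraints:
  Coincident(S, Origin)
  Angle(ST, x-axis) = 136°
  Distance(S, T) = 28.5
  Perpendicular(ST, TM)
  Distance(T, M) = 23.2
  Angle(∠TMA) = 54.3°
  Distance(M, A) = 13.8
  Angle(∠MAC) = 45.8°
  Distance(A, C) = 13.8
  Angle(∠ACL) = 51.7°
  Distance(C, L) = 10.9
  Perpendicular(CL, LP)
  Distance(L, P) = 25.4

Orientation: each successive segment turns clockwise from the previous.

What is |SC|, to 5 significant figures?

33.399

S is at the origin; ST runs at 136.0° with length 28.5, so T = (-20.501, 19.798). ST is perpendicular to TM, so TM runs at 46.000°; with |TM| = 23.2, M = (-4.3851, 36.486). ∠TMA = 54.3° gives MA at -79.700° from the x-axis; with |MA| = 13.8, A = (-1.9176, 22.909). ∠MAC = 45.8° gives AC at 146.10° from the x-axis; with |AC| = 13.8, C = (-13.372, 30.606). Then |SC| = |C − S| = 33.399.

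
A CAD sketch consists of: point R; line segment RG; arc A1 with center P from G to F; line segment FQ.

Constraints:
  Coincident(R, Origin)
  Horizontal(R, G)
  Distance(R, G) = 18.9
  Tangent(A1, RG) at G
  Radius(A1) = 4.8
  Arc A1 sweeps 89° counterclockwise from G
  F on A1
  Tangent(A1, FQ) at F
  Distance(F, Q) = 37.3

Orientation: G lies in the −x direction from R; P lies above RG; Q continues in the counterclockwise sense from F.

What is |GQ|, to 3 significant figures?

42.4

On A1, G sits at bearing -90° from P; an 89° counterclockwise sweep puts F at bearing -1°, so F = P + 4.8·(cos -1°, sin -1°) = (-14.1, 4.72). Since A1 is tangent to FQ there, PF ⟂ FQ, so FQ runs along (−sin -1°, cos -1°); with |FQ| = 37.3, Q = (-13.4, 42.0). Then |GQ| = |Q − G| = 42.4.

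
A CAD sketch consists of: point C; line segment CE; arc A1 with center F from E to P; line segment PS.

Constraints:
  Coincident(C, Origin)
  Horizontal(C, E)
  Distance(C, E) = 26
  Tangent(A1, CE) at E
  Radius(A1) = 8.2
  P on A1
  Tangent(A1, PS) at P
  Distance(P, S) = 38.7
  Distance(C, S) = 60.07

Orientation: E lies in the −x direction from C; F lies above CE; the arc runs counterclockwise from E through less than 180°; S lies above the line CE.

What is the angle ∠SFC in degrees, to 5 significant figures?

127.07°

Checks: |FP| = 8.200 ✓; ∠(FP, PS) = 90.00° ✓; |PS| = 38.70 ✓; |CS| = 60.07 ✓.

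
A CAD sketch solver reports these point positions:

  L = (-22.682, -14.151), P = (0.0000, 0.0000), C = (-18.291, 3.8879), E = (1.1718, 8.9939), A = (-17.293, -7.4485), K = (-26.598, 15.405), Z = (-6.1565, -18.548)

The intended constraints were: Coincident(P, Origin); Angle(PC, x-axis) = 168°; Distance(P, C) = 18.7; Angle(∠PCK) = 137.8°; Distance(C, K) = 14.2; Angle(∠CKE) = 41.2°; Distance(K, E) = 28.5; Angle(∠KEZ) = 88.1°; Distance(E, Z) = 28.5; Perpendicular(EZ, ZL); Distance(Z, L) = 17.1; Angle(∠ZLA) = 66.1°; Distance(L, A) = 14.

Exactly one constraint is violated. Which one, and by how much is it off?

Distance(L, A) = 14 — off by 5.40.

P = (0.00, 0.00) ✓; PC at 168.0° ✓; |PC| = 18.70 ✓; ∠PCK = 137.8° ✓; |CK| = 14.20 ✓; ∠CKE = 41.20° ✓; |KE| = 28.50 ✓; ∠KEZ = 88.10° ✓; |EZ| = 28.50 ✓; ∠(EZ, ZL) = 90.00° ✓; |ZL| = 17.10 ✓; ∠ZLA = 66.10° ✓; |LA| = 8.600 ✗.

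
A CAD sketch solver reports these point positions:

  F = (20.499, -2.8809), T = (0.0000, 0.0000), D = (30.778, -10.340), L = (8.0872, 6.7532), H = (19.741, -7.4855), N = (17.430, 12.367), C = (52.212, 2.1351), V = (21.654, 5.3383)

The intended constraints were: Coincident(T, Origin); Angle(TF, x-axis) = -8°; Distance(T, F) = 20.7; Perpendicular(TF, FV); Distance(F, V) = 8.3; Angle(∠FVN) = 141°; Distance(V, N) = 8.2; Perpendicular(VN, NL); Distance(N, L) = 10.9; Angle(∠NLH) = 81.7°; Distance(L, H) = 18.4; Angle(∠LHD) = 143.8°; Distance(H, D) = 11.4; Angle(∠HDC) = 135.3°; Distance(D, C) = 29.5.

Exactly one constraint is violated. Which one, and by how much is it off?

Distance(D, C) = 29.5 — off by 4.70.

T = (0.00, 0.00) ✓; TF at -8.000° ✓; |TF| = 20.70 ✓; ∠(TF, FV) = 90.00° ✓; |FV| = 8.300 ✓; ∠FVN = 141.0° ✓; |VN| = 8.200 ✓; ∠(VN, NL) = 90.00° ✓; |NL| = 10.90 ✓; ∠NLH = 81.70° ✓; |LH| = 18.40 ✓; ∠LHD = 143.8° ✓; |HD| = 11.40 ✓; ∠HDC = 135.3° ✓; |DC| = 24.80 ✗.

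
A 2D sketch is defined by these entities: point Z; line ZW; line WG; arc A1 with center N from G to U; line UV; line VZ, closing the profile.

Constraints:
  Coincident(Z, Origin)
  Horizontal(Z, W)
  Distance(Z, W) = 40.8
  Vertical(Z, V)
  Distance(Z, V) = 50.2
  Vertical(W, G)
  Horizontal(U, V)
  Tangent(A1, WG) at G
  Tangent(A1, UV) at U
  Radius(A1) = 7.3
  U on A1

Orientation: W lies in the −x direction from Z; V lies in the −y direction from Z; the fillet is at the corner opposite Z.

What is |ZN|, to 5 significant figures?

54.430

Z and V share the same x with |ZV| = 50.2 and V on the −y side, so V = (0.0000, -50.200). The virtual corner opposite Z is at (-40.800, -50.200). The tangent condition forces NG to be normal to WG and A1 meets UV tangentially, so NU is at right angles to UV, with radius 7.3, so the center N sits 7.3 in from both sides at N = (-33.500, -42.900). Then |ZN| = |N − Z| = 54.430.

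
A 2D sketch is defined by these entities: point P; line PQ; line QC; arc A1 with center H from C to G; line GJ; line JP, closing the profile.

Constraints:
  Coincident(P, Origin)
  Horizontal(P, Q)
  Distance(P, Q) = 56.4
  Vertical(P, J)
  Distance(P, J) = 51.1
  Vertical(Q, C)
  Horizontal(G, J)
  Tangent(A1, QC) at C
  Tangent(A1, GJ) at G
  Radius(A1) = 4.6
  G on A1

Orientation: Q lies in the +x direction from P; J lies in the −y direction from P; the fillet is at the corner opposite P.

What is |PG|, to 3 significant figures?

72.8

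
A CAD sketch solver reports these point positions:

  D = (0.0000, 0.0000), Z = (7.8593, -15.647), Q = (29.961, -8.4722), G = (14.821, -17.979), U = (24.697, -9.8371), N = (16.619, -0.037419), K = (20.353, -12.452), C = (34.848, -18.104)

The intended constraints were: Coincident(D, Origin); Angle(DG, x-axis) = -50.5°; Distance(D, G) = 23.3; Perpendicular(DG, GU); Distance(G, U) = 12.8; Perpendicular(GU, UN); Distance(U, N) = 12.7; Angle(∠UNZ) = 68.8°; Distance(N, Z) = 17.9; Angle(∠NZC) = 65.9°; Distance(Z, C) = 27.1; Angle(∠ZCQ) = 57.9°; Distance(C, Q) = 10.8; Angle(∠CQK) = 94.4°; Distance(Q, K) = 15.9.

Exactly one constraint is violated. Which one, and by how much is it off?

Distance(Q, K) = 15.9 — off by 5.50.

D = (0.00, 0.00) ✓; DG at -50.50° ✓; |DG| = 23.30 ✓; ∠(DG, GU) = 90.00° ✓; |GU| = 12.80 ✓; ∠(GU, UN) = 90.00° ✓; |UN| = 12.70 ✓; ∠UNZ = 68.80° ✓; |NZ| = 17.90 ✓; ∠NZC = 65.90° ✓; |ZC| = 27.10 ✓; ∠ZCQ = 57.90° ✓; |CQ| = 10.80 ✓; ∠CQK = 94.40° ✓; |QK| = 10.40 ✗.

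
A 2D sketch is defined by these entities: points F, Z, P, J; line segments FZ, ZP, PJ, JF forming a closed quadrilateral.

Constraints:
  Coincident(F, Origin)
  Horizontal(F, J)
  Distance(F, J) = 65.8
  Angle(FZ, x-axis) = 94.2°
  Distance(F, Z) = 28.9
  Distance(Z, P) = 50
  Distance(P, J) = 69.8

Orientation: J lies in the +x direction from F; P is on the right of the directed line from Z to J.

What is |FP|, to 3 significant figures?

21.2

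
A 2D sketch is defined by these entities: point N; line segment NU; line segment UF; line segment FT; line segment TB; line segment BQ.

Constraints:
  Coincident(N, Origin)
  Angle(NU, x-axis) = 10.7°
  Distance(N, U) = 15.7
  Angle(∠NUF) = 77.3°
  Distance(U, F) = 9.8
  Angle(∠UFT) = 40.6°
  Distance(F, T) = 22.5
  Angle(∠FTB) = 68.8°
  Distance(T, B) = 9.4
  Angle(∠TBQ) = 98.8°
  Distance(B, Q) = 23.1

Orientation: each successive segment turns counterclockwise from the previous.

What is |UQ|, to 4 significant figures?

11.20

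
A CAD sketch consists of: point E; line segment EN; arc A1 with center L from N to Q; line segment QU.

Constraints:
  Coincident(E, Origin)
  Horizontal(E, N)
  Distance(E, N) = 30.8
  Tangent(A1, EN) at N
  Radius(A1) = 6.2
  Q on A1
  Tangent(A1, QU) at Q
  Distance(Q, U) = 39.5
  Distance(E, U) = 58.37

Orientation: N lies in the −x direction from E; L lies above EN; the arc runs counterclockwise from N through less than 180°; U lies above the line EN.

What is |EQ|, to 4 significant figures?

26.11

E is at the origin; EN is horizontal with |EN| = 30.8 and N on the −x side, so N = (-30.80, 0.000). A1 meets EN tangentially, so LN is at right angles to EN, so L = N + (0, 6.2) = (-30.80, 6.200). Since LQ ⟂ QU (tangency), |LU| = √(6.2² + 39.5²) = 39.98 regardless of where Q sits on A1. So U lies on both circle(E, 58.37) and circle(L, 39.98); the above-EN intersection is U = (-36.16, 45.82). Q is the foot of the tangent from U: Q = (-24.86, 7.973).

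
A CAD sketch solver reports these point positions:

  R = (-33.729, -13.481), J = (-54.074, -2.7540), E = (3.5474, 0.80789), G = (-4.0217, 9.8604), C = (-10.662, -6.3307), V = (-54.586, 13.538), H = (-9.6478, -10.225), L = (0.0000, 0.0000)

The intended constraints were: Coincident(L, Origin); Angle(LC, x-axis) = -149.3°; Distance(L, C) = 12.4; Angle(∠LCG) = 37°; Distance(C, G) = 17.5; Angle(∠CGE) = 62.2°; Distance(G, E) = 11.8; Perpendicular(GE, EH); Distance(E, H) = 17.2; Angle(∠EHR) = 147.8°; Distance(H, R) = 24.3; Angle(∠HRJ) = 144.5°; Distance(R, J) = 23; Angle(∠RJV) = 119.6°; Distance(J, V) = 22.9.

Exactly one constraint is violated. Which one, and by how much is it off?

Distance(J, V) = 22.9 — off by 6.60.

L = (0.00, 0.00) ✓; LC at -149.3° ✓; |LC| = 12.40 ✓; ∠LCG = 37.00° ✓; |CG| = 17.50 ✓; ∠CGE = 62.20° ✓; |GE| = 11.80 ✓; ∠(GE, EH) = 90.00° ✓; |EH| = 17.20 ✓; ∠EHR = 147.8° ✓; |HR| = 24.30 ✓; ∠HRJ = 144.5° ✓; |RJ| = 23.00 ✓; ∠RJV = 119.6° ✓; |JV| = 16.30 ✗.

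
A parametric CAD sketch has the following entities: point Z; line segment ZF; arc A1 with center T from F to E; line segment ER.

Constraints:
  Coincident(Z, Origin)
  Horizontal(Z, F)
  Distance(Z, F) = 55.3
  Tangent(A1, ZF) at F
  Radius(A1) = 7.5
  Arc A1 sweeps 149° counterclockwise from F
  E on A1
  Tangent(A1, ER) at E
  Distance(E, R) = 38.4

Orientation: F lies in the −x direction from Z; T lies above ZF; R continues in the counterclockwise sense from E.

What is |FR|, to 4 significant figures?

44.50

On A1, F sits at bearing -90° from T; a 149° counterclockwise sweep puts E at bearing 59°, so E = T + 7.5·(cos 59°, sin 59°) = (-51.44, 13.93). A1 meets ER tangentially, so TE is at right angles to ER, so ER runs along (−sin 59°, cos 59°); with |ER| = 38.4, R = (-84.35, 33.71). Then |FR| = |R − F| = 44.50.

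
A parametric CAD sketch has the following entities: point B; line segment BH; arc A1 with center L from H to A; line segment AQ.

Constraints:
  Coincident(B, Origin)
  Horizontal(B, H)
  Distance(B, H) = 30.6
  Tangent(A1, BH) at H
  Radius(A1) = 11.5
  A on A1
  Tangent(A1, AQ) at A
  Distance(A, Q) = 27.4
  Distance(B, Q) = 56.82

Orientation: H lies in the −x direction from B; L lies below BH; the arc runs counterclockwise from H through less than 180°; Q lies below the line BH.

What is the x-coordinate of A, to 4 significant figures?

-42.09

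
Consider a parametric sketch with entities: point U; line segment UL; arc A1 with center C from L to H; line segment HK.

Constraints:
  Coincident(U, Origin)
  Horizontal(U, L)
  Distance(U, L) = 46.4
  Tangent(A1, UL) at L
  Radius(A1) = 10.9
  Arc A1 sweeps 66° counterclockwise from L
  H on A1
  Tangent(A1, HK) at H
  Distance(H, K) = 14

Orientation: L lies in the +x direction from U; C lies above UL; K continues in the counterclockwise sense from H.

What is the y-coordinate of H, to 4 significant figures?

6.467

Tangency of A1 to UL means the radius CL is perpendicular to UL, so C = L + (0, 10.9) = (46.40, 10.90). On A1, L sits at bearing -90° from C; a 66° counterclockwise sweep puts H at bearing -24°, so H = C + 10.9·(cos -24°, sin -24°) = (56.36, 6.467). So H.y = 6.467.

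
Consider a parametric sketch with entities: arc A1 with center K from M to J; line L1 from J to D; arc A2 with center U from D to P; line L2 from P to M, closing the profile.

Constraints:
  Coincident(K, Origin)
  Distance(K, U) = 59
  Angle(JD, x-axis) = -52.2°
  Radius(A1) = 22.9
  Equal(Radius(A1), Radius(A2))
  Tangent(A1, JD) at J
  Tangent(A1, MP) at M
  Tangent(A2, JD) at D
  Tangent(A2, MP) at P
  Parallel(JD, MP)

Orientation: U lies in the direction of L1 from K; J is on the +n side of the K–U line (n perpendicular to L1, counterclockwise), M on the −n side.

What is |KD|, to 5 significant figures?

63.288

The slot axis is L1's direction at -52.2°, so u = (cos -52.2°, sin -52.2°) = (0.61291, -0.79016) and n = (−sin -52.2°, cos -52.2°) = (0.79016, 0.61291). K is at the origin and U lies 59.0 along u from K, so U = 59.0·u = (36.162, -46.619). Tangency of A1 to both parallel lines with radius 22.9 puts J and M at K ± 22.9·n: J = (18.095, 14.036), M = (-18.095, -14.036). Equal radii place D and P the same way about U: D = U + 22.9·n = (54.256, -32.584), P = U − 22.9·n = (18.067, -60.655). Then |KD| = |D − K| = 63.288.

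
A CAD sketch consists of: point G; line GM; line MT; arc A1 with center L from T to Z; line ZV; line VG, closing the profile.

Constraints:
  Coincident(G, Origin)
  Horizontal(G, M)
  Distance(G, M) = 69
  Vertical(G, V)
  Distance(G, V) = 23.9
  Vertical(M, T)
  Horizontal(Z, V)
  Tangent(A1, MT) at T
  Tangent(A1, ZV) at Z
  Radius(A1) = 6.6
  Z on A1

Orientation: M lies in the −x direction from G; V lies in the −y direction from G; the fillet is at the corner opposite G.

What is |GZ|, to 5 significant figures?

66.820

The virtual corner opposite G is at (-69.000, -23.900). Tangency of A1 to MT means the radius LT is perpendicular to MT and since A1 is tangent to ZV there, LZ ⟂ ZV, with radius 6.6, so the center L sits 6.6 in from both sides at L = (-62.400, -17.300). That places the tangent points at T = (-69.000, -17.300) on MT and Z = (-62.400, -23.900) on ZV. Then |GZ| = |Z − G| = 66.820.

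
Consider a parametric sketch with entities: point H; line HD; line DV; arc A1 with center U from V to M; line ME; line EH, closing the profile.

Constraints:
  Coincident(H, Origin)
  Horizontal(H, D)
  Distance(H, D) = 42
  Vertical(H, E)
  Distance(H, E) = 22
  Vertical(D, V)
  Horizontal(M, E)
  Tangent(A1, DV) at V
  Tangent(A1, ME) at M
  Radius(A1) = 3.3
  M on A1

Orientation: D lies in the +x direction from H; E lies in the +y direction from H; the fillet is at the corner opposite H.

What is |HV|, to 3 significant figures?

46.0

The virtual corner opposite H is at (42.0, 22.0). A1 meets DV tangentially, so UV is at right angles to DV and the tangent condition forces UM to be normal to ME, with radius 3.3, so the center U sits 3.3 in from both sides at U = (38.7, 18.7). That places the tangent points at V = (42.0, 18.7) on DV and M = (38.7, 22.0) on ME. Then |HV| = |V − H| = 46.0.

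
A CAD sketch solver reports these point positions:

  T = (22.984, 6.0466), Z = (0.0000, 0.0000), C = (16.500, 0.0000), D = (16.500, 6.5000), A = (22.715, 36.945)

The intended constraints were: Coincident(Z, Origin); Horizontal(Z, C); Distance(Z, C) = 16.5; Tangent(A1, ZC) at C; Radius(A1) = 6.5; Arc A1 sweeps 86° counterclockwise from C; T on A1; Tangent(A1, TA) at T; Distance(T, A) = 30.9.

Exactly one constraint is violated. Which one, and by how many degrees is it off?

Tangent(A1, TA) at T — off by 4.50°.

Z = (0.00, 0.00) ✓; Z.y = 0.00, C.y = 0.00 ✓; |ZC| = 16.50 ✓; ∠(DC, CZ) = 90.00° ✓; |DC| = 6.500 ✓; bearing(D→T) − bearing(D→C) = 86.00° ✓; |DT| = 6.500 ✓; ∠(DT, TA) = 85.50° ✗; |TA| = 30.90 ✓.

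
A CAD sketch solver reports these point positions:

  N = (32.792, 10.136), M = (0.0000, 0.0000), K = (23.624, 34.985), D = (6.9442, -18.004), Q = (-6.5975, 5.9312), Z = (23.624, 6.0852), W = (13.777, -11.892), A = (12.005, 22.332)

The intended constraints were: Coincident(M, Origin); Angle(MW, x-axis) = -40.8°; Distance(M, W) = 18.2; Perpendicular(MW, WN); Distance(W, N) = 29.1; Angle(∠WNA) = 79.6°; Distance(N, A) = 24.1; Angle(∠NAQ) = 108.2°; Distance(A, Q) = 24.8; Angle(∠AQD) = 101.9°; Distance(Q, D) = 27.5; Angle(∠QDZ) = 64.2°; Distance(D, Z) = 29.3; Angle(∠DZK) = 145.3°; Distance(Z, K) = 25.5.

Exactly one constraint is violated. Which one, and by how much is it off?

Distance(Z, K) = 25.5 — off by 3.40.

M = (0.00, 0.00) ✓; MW at -40.80° ✓; |MW| = 18.20 ✓; ∠(MW, WN) = 90.00° ✓; |WN| = 29.10 ✓; ∠WNA = 79.60° ✓; |NA| = 24.10 ✓; ∠NAQ = 108.2° ✓; |AQ| = 24.80 ✓; ∠AQD = 101.9° ✓; |QD| = 27.50 ✓; ∠QDZ = 64.20° ✓; |DZ| = 29.30 ✓; ∠DZK = 145.3° ✓; |ZK| = 28.90 ✗.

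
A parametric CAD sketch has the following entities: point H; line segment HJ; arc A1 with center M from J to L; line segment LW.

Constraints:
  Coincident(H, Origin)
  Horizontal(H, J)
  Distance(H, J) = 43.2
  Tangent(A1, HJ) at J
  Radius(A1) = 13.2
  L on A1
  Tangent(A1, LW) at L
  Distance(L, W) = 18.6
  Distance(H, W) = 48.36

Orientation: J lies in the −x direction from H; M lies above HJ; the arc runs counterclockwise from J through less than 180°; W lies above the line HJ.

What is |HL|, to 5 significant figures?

34.256

H is at the origin; HJ is horizontal with |HJ| = 43.2 and J on the −x side, so J = (-43.200, 0.0000). The tangent condition forces MJ to be normal to HJ, so M = J + (0, 13.2) = (-43.200, 13.200). Since ML ⟂ LW (tangency), |MW| = √(13.2² + 18.6²) = 22.808 regardless of where L sits on A1. So W lies on both circle(H, 48.36) and circle(M, 22.808); the above-HJ intersection is W = (-34.224, 34.167). L is the foot of the tangent from W: L = (-30.297, 15.987).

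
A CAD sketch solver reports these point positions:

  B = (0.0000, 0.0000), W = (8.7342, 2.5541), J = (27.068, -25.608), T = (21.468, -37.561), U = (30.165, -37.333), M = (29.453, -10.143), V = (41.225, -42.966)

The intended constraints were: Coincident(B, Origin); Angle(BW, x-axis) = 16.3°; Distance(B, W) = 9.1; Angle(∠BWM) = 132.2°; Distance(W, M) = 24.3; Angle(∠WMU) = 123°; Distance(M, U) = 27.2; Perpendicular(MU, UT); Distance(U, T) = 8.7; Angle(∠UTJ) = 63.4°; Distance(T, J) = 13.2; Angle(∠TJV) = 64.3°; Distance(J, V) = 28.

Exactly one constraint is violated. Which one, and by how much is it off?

Distance(J, V) = 28 — off by 5.60.

B = (0.00, 0.00) ✓; BW at 16.30° ✓; |BW| = 9.100 ✓; ∠BWM = 132.2° ✓; |WM| = 24.30 ✓; ∠WMU = 123.0° ✓; |MU| = 27.20 ✓; ∠(MU, UT) = 90.00° ✓; |UT| = 8.700 ✓; ∠UTJ = 63.40° ✓; |TJ| = 13.20 ✓; ∠TJV = 64.30° ✓; |JV| = 22.40 ✗.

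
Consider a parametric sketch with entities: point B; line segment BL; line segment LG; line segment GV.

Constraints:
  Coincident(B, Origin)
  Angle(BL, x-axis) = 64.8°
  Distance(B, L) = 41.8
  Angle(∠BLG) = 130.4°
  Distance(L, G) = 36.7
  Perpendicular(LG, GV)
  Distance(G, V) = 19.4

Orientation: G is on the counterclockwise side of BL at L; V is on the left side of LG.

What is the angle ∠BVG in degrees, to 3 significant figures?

101°

∠BLG = 130.4°, so LG runs at 64.8° + (180° − 130.4°) = 114° from the x-axis; with |LG| = 36.7, G = L + 36.7·(cos 114°, sin 114°) = (2.64, 71.2). LG is perpendicular to GV; with |GV| = 19.4 on the left of LG, V = G + 19.4·(-0.911, -0.413) = (-15.0, 63.2). Then cos ∠BVG = VB·VG / (|VB||VG|), giving 101°.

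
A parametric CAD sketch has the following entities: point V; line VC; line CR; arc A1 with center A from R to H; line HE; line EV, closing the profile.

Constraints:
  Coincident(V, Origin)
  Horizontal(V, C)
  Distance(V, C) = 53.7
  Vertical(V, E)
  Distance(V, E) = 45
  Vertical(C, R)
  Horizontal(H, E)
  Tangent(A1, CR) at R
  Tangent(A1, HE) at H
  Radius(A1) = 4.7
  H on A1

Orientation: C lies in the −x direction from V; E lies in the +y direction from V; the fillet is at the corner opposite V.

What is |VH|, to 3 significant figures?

66.5

V is at the origin; V and C share the same y with |VC| = 53.7 and C on the −x side, so C = (-53.7, 0.00). VE is vertical with |VE| = 45.0 and E on the +y side, so E = (0.00, 45.0). The virtual corner opposite V is at (-53.7, 45.0). A1 meets CR tangentially, so AR is at right angles to CR and the tangent condition forces AH to be normal to HE, with radius 4.7, so the center A sits 4.7 in from both sides at A = (-49.0, 40.3). That places the tangent points at R = (-53.7, 40.3) on CR and H = (-49.0, 45.0) on HE. Then |VH| = |H − V| = 66.5.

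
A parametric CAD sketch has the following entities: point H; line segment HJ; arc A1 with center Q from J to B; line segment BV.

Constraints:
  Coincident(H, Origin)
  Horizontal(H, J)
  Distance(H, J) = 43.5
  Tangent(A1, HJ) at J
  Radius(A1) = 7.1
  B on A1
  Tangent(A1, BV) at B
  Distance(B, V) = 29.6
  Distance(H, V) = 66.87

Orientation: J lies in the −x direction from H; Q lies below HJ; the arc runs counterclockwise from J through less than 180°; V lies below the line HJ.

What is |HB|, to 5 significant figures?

50.680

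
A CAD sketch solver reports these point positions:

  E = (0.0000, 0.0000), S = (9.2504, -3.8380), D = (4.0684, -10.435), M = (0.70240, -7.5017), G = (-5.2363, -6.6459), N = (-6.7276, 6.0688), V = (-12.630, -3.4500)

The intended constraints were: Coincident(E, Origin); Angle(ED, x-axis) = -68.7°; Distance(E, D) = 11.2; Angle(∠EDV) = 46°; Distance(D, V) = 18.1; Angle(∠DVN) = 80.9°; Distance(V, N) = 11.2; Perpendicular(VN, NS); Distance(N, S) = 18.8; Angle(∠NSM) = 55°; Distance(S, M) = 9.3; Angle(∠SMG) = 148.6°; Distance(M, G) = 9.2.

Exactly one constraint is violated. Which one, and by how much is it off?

Distance(M, G) = 9.2 — off by 3.20.

E = (0.00, 0.00) ✓; ED at -68.70° ✓; |ED| = 11.20 ✓; ∠EDV = 46.00° ✓; |DV| = 18.10 ✓; ∠DVN = 80.90° ✓; |VN| = 11.20 ✓; ∠(VN, NS) = 90.00° ✓; |NS| = 18.80 ✓; ∠NSM = 55.00° ✓; |SM| = 9.300 ✓; ∠SMG = 148.6° ✓; |MG| = 6.000 ✗.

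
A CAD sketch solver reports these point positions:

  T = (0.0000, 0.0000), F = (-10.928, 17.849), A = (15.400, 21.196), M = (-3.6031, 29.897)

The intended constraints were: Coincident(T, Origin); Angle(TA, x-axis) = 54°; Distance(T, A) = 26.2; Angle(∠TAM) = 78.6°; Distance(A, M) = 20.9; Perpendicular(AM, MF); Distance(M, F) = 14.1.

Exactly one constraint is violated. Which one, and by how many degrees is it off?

Perpendicular(AM, MF) — off by 6.70°.

T = (0.00, 0.00) ✓; TA at 54.00° ✓; |TA| = 26.20 ✓; ∠TAM = 78.60° ✓; |AM| = 20.90 ✓; ∠(AM, MF) = 83.30° ✗; |MF| = 14.10 ✓.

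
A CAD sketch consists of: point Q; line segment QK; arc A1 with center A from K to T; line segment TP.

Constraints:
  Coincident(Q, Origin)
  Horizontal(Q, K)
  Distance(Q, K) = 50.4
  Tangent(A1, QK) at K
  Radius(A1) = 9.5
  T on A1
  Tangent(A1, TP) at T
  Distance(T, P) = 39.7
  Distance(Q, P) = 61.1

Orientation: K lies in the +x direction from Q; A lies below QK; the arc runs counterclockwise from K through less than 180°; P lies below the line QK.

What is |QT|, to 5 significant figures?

41.846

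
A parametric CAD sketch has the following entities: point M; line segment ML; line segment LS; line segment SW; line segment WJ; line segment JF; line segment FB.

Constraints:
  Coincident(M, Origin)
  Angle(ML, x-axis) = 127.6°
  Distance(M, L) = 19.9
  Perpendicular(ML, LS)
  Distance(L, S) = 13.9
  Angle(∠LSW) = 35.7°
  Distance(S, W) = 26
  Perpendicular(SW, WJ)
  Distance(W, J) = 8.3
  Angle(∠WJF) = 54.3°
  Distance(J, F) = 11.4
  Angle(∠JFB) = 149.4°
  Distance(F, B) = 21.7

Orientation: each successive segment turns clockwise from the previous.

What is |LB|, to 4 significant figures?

26.54

∠WJF = 54.3° gives JF at 37.60° from the x-axis; with |JF| = 11.4, F = (-7.518, 8.685). ∠JFB = 149.4° gives FB at 7.000° from the x-axis; with |FB| = 21.7, B = (14.02, 11.33). Then |LB| = |B − L| = 26.54.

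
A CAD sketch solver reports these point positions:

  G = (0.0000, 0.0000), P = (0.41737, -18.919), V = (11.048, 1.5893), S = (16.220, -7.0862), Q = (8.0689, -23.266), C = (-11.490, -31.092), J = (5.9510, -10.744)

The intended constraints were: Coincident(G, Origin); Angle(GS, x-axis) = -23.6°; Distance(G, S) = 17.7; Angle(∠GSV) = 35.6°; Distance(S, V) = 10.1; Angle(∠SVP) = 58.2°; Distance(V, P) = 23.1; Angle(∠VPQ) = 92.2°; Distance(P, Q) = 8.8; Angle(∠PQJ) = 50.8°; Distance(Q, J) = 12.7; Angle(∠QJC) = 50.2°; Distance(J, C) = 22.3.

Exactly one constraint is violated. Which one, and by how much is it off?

Distance(J, C) = 22.3 — off by 4.50.

G = (0.00, 0.00) ✓; GS at -23.60° ✓; |GS| = 17.70 ✓; ∠GSV = 35.60° ✓; |SV| = 10.10 ✓; ∠SVP = 58.20° ✓; |VP| = 23.10 ✓; ∠VPQ = 92.20° ✓; |PQ| = 8.800 ✓; ∠PQJ = 50.80° ✓; |QJ| = 12.70 ✓; ∠QJC = 50.20° ✓; |JC| = 26.80 ✗.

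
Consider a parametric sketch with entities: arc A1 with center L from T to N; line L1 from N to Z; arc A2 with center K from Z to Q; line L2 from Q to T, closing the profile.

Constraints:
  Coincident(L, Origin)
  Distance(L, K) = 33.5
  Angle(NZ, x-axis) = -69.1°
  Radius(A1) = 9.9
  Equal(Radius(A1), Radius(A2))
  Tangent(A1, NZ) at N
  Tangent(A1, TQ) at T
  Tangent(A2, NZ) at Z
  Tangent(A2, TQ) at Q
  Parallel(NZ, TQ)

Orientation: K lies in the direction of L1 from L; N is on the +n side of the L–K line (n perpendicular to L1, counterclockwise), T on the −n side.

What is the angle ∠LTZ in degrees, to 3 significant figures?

59.4°

The slot axis is L1's direction at -69.1°, so u = (cos -69.1°, sin -69.1°) = (0.357, -0.934) and n = (−sin -69.1°, cos -69.1°) = (0.934, 0.357). L is at the origin and K lies 33.5 along u from L, so K = 33.5·u = (12.0, -31.3). Tangency of A1 to both parallel lines with radius 9.9 puts N and T at L ± 9.9·n: N = (9.25, 3.53), T = (-9.25, -3.53). Equal radii place Z and Q the same way about K: Z = K + 9.9·n = (21.2, -27.8), Q = K − 9.9·n = (2.70, -34.8). Then cos ∠LTZ = TL·TZ / (|TL||TZ|), giving 59.4°.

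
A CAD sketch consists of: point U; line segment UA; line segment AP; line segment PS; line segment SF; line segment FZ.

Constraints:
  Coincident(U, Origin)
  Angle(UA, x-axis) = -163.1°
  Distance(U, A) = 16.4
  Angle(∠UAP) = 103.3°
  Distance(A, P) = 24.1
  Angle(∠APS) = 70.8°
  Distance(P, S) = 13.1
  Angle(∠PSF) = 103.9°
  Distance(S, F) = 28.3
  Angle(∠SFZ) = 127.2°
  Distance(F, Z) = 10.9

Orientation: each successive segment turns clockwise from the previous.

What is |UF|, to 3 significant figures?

7.73

∠APS = 70.8° gives PS at 11.0° from the x-axis; with |PS| = 13.1, S = (-15.0, 18.6). ∠PSF = 103.9° gives SF at -65.1° from the x-axis; with |SF| = 28.3, F = (-3.04, -7.11). Then |UF| = |F − U| = 7.73.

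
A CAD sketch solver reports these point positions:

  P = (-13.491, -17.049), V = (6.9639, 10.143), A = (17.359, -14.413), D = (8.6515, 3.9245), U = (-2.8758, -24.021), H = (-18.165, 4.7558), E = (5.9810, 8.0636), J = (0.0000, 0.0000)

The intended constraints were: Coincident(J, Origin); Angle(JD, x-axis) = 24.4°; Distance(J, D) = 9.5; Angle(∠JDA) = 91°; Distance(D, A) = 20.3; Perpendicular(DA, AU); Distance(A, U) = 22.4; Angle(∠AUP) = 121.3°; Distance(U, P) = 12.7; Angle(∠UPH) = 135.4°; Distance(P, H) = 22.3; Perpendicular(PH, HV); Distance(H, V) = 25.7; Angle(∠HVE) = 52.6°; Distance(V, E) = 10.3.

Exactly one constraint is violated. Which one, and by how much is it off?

Distance(V, E) = 10.3 — off by 8.00.

J = (0.00, 0.00) ✓; JD at 24.40° ✓; |JD| = 9.500 ✓; ∠JDA = 91.00° ✓; |DA| = 20.30 ✓; ∠(DA, AU) = 90.00° ✓; |AU| = 22.40 ✓; ∠AUP = 121.3° ✓; |UP| = 12.70 ✓; ∠UPH = 135.4° ✓; |PH| = 22.30 ✓; ∠(PH, HV) = 90.00° ✓; |HV| = 25.70 ✓; ∠HVE = 52.60° ✓; |VE| = 2.300 ✗.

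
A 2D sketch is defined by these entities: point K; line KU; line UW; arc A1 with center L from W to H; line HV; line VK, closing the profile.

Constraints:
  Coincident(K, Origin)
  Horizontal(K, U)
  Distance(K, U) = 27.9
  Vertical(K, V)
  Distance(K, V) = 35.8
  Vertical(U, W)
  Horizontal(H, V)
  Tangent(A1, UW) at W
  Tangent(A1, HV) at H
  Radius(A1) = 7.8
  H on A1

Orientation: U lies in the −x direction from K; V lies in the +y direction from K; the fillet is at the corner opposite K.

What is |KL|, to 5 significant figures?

34.468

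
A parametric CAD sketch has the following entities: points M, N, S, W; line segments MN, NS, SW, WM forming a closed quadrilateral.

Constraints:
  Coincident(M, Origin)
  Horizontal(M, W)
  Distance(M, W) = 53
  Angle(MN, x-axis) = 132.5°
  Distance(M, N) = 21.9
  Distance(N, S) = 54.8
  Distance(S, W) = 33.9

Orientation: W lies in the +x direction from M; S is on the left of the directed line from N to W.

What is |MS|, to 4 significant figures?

48.78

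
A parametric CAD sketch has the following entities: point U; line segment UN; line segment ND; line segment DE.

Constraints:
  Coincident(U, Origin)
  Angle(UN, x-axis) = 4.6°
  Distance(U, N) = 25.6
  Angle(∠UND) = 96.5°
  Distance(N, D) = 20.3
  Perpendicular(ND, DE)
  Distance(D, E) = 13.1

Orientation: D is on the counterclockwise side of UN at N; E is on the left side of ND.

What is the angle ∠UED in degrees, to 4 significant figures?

118.0°

∠UND = 96.5°, so ND runs at 4.6° + (180° − 96.5°) = 88.10° from the x-axis; with |ND| = 20.3, D = N + 20.3·(cos 88.10°, sin 88.10°) = (26.19, 22.34). The perpendicularity gives DE at right angles to ND; with |DE| = 13.1 on the left of ND, E = D + 13.1·(-0.9995, 0.03316) = (13.10, 22.78). Then cos ∠UED = EU·ED / (|EU||ED|), giving 118.0°.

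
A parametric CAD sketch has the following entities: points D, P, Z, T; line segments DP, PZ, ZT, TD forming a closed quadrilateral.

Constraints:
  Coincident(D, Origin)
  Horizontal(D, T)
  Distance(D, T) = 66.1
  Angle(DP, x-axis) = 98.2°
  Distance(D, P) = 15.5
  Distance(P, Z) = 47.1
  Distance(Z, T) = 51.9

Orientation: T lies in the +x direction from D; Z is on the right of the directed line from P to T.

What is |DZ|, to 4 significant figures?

33.14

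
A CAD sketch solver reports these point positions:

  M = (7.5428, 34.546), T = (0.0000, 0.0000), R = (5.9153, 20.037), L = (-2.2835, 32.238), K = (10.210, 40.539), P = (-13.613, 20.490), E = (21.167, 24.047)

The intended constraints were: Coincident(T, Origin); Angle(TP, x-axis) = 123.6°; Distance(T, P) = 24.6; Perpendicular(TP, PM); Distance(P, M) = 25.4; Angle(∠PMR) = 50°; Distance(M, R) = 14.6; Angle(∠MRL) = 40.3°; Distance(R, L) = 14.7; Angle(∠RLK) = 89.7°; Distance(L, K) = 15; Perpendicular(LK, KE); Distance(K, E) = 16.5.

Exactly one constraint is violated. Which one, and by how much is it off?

Distance(K, E) = 16.5 — off by 3.30.

T = (0.00, 0.00) ✓; TP at 123.6° ✓; |TP| = 24.60 ✓; ∠(TP, PM) = 90.00° ✓; |PM| = 25.40 ✓; ∠PMR = 50.00° ✓; |MR| = 14.60 ✓; ∠MRL = 40.30° ✓; |RL| = 14.70 ✓; ∠RLK = 89.70° ✓; |LK| = 15.00 ✓; ∠(LK, KE) = 90.00° ✓; |KE| = 19.80 ✗.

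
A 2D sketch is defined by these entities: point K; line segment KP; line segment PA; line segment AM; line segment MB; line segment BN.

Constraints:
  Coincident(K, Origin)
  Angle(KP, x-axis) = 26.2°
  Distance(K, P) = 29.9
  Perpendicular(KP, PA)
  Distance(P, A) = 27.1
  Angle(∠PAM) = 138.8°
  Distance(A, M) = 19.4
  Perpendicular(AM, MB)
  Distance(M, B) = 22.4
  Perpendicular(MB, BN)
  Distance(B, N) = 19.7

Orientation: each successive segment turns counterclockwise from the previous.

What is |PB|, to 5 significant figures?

40.050

∠PAM = 138.8° gives AM at 157.40° from the x-axis; with |AM| = 19.4, M = (-3.0471, 44.972). AM ⟂ MB, so MB runs at -112.60°; with |MB| = 22.4, B = (-11.655, 24.292). Then |PB| = |B − P| = 40.050.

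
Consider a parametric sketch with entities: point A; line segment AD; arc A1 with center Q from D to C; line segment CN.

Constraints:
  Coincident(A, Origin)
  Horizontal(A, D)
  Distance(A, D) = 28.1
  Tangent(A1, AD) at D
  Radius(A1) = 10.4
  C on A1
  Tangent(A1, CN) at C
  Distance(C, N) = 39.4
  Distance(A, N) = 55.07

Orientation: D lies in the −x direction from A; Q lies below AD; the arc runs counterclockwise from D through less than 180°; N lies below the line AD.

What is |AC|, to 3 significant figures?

40.3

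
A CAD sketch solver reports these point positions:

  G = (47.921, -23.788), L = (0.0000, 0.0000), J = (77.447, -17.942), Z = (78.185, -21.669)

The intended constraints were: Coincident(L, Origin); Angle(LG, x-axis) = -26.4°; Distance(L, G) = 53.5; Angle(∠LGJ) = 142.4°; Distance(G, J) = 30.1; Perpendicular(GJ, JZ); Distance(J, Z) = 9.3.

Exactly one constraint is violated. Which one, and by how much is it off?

Distance(J, Z) = 9.3 — off by 5.50.

L = (0.00, 0.00) ✓; LG at -26.40° ✓; |LG| = 53.50 ✓; ∠LGJ = 142.4° ✓; |GJ| = 30.10 ✓; ∠(GJ, JZ) = 90.00° ✓; |JZ| = 3.799 ✗.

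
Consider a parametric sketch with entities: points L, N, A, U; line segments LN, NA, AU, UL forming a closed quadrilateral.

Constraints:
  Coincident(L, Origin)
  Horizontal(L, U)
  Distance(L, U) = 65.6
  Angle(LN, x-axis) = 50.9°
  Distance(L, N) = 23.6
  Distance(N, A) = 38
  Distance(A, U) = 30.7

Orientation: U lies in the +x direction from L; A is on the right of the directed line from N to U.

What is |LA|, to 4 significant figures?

39.41

L is at the origin; L and U share the same y with |LU| = 65.6 and U in +x, so U = (65.6, 0). LN runs at 50.9° with |LN| = 23.6, so N = (14.88, 18.31). A is determined by |NA| = 38.0 and |AU| = 30.7 together: it lies at the intersection of circle(N, 38.0) and circle(U, 30.7). With |NU| = 53.92, the foot of the radical line on NU is 31.61 from N and the perpendicular offset is √(38.0² − 31.61²) = 21.09. Taking the right-of-NU solution: A = (37.45, -12.26).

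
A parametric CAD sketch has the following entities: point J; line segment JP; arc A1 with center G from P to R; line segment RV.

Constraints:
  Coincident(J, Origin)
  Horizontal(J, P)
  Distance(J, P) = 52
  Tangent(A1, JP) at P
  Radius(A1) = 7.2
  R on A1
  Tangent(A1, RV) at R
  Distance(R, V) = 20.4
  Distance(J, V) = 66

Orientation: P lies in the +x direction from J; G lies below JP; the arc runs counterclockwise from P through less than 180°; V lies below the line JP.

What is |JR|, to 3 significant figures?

48.1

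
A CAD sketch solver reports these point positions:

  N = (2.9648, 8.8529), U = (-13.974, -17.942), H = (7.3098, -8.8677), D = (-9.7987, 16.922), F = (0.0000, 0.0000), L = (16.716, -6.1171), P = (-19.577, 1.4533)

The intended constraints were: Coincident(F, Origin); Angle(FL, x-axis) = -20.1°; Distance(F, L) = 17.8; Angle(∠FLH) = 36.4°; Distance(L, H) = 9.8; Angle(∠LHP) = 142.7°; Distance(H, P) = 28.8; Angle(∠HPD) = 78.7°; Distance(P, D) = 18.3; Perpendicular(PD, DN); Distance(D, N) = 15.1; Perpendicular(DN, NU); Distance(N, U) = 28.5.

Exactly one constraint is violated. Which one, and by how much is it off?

Distance(N, U) = 28.5 — off by 3.20.

F = (0.00, 0.00) ✓; FL at -20.10° ✓; |FL| = 17.80 ✓; ∠FLH = 36.40° ✓; |LH| = 9.800 ✓; ∠LHP = 142.7° ✓; |HP| = 28.80 ✓; ∠HPD = 78.70° ✓; |PD| = 18.30 ✓; ∠(PD, DN) = 90.00° ✓; |DN| = 15.10 ✓; ∠(DN, NU) = 90.00° ✓; |NU| = 31.70 ✗.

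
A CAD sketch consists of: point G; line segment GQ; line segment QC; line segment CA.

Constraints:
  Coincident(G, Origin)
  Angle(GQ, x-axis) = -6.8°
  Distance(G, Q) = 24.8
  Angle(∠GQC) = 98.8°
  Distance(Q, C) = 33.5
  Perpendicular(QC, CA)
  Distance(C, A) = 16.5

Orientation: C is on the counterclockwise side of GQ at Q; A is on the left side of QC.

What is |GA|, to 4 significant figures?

38.14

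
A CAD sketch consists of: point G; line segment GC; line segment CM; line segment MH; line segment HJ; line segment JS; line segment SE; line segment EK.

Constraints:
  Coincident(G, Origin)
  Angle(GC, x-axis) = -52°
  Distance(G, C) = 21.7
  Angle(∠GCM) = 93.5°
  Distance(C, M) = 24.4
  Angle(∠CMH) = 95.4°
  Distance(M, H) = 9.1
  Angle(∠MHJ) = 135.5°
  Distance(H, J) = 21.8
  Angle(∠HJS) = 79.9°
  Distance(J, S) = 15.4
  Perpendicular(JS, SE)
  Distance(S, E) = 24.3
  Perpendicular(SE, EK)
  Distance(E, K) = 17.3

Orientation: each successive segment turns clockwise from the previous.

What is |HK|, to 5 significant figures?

6.3880

The perpendicularity gives SE at right angles to JS, so SE runs at -97.700°; with |SE| = 24.3, E = (-0.46675, -31.413). SE ⟂ EK, so EK runs at 172.30°; with |EK| = 17.3, K = (-17.611, -29.095). Then |HK| = |K − H| = 6.3880.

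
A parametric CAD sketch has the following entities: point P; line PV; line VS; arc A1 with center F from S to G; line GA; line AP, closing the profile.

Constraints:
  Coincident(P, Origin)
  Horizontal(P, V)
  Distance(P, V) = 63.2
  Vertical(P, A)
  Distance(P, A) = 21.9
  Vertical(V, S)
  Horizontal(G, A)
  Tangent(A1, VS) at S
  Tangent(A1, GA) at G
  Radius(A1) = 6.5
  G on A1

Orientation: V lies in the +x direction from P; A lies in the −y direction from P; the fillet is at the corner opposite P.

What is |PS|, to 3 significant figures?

65.0

P is at the origin; PV is horizontal with |PV| = 63.2 and V on the +x side, so V = (63.2, 0.00). P and A share the same x with |PA| = 21.9 and A on the −y side, so A = (0.00, -21.9). The virtual corner opposite P is at (63.2, -21.9). A1 meets VS tangentially, so FS is at right angles to VS and the tangent condition forces FG to be normal to GA, with radius 6.5, so the center F sits 6.5 in from both sides at F = (56.7, -15.4). That places the tangent points at S = (63.2, -15.4) on VS and G = (56.7, -21.9) on GA. Then |PS| = |S − P| = 65.0.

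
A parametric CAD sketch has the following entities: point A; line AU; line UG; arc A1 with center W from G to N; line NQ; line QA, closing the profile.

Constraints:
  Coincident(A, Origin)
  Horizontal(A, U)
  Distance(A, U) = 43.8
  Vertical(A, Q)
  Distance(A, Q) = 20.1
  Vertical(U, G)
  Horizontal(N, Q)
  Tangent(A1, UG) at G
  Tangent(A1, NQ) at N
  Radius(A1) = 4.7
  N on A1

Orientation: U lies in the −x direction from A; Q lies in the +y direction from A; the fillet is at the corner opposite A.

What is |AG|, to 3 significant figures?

46.4

The virtual corner opposite A is at (-43.8, 20.1). Tangency of A1 to UG means the radius WG is perpendicular to UG and tangency of A1 to NQ means the radius WN is perpendicular to NQ, with radius 4.7, so the center W sits 4.7 in from both sides at W = (-39.1, 15.4). That places the tangent points at G = (-43.8, 15.4) on UG and N = (-39.1, 20.1) on NQ. Then |AG| = |G − A| = 46.4.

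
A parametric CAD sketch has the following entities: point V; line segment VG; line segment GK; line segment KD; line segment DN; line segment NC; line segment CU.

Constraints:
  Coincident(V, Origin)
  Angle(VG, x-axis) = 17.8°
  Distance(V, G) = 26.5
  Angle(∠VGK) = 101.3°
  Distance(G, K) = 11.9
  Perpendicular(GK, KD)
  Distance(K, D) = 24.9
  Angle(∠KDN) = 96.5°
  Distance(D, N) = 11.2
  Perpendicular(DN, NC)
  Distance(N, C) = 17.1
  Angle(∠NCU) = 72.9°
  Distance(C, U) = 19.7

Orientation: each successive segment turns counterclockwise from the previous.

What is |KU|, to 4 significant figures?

14.27

V is at the origin; VG runs at 17.8° with length 26.5, so G = (25.23, 8.101). ∠VGK = 101.3° gives GK at 96.50° from the x-axis; with |GK| = 11.9, K = (23.88, 19.92). The perpendicularity gives KD at right angles to GK, so KD runs at -173.5°; with |KD| = 24.9, D = (-0.8556, 17.11). ∠KDN = 96.5° gives DN at -90.00° from the x-axis; with |DN| = 11.2, N = (-0.8556, 5.906). The perpendicularity gives NC at right angles to DN, so NC runs at 0.000°; with |NC| = 17.1, C = (16.24, 5.906). ∠NCU = 72.9° gives CU at 107.1° from the x-axis; with |CU| = 19.7, U = (10.45, 24.73). Then |KU| = |U − K| = 14.27.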